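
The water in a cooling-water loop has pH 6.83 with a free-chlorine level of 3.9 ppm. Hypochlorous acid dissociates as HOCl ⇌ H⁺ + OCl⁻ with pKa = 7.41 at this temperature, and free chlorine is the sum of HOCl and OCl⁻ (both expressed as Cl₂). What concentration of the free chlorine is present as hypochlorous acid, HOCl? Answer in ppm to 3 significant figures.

[OCl⁻]/[HOCl] = 10^(pH − pKa) = 10^(6.83 − 7.41) = 10^-0.58 = 0.263.
Fraction as HOCl = 1 / (1 + 0.263) = 0.7917.
HOCl = 0.7917 × 3.9 ppm = 3.088 ppm.

3.09 ppm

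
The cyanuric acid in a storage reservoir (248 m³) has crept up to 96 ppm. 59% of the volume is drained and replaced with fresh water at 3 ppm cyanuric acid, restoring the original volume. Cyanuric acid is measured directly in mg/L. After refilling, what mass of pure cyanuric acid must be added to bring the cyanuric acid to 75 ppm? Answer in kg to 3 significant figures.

Volume: 248 m³ = 248,000 L.
After draining 59% and refilling: 96 × 0.41 + 3 × 0.59 = 41.13 ppm.
Deficit to target: 75 − 41.13 = 33.87 mg/L.
Mass: 33.87 mg/L × 248,000 L = 8400 g cyanuric acid.

8.40 kg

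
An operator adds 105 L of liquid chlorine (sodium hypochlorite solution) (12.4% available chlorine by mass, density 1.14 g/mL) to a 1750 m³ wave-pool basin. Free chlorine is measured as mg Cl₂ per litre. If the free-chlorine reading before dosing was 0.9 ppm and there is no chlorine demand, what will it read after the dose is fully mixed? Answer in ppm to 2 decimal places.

Volume: 1750 m³ = 1,750,000 L.
Mass of solution: 105 L × 1000 mL/L × 1.14 g/mL = 119,700 g.
Available chlorine delivered: 119,700 g × 0.124 = 14,840 g as Cl₂.
Concentration rise: 14,840 g / 1,750,000 L = 8.482 mg/L = 8.48 ppm.
Final FC: 0.9 + 8.48 = 9.38 ppm.

9.38 ppm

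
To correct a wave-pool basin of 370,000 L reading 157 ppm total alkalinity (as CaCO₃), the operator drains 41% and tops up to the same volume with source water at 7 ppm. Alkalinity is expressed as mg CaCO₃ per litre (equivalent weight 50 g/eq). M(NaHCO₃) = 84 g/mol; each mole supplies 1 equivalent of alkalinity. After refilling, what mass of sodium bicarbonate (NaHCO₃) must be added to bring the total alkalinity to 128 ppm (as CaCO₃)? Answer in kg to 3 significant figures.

After draining 41% and refilling: 157 × 0.59 + 7 × 0.41 = 95.5 ppm.
Deficit to target: 128 − 95.5 = 32.5 mg/L.
As CaCO₃: 32.5 mg/L × 370,000 L = 12,020 g; ÷ 50 g/eq ÷ 1 = 240.5 mol NaHCO₃.
Mass: 240.5 × 84 = 20,200 g.

20.2 kg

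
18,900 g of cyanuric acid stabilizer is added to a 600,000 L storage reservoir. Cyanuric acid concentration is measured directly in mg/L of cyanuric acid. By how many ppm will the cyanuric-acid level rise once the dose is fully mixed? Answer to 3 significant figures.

31.5 ppm

Rise: 18,900 g / 600,000 L × 1000 = 31.5 mg/L.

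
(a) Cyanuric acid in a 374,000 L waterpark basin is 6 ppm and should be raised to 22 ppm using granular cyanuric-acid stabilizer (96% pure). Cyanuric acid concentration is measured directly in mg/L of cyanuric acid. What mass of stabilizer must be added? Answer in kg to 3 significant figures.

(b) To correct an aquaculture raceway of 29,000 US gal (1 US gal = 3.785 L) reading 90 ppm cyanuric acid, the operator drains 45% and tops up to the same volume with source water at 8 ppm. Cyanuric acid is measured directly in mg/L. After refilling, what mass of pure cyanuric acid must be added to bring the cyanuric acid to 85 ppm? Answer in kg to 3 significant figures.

(a) 6.23 kg; (b) 3.50 kg

(a) CYA to add: (22 − 6) = 16 mg/L × 374,000 L = 5984 g cyanuric acid.
(a) At 96% purity: 5984 / 0.96 = 6233 g product.

(b) Volume: 29,000 US gal × 3.785 L/gal = 109,765 L.
(b) After draining 45% and refilling: 90 × 0.55 + 8 × 0.45 = 53.1 ppm.
(b) Deficit to target: 85 − 53.1 = 31.9 mg/L.
(b) Mass: 31.9 mg/L × 109,765 L = 3502 g cyanuric acid.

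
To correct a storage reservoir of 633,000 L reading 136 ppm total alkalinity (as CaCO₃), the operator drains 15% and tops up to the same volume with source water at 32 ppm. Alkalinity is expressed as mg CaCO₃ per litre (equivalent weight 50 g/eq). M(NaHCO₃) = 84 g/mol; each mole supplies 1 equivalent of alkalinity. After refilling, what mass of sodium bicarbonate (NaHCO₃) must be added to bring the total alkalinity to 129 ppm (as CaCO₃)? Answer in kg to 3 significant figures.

After draining 15% and refilling: 136 × 0.85 + 32 × 0.15 = 120.4 ppm.
Deficit to target: 129 − 120.4 = 8.6 mg/L.
As CaCO₃: 8.6 mg/L × 633,000 L = 5444 g; ÷ 50 g/eq ÷ 1 = 108.9 mol NaHCO₃.
Mass: 108.9 × 84 = 9146 g.

9.15 kg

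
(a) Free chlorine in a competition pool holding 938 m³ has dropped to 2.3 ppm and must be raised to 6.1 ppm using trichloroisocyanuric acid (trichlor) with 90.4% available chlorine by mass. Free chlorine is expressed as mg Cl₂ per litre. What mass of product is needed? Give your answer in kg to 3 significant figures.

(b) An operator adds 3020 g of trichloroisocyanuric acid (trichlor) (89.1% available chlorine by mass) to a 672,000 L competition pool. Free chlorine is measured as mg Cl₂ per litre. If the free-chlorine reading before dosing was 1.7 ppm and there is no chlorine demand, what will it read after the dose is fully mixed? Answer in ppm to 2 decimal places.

(a) 3.94 kg; (b) 5.70 ppm

(a) Volume: 938 m³ = 938,000 L.
(a) Chlorine deficit: 6.1 − 2.3 = 3.8 ppm = 3.8 mg/L as Cl₂.
(a) Cl₂ equivalent needed: 3.8 mg/L × 938,000 L = 3,564,000 mg = 3564 g.
(a) Product at 90.4% available chlorine: 3564 / 0.904 = 3943 g.

(b) Available chlorine delivered: 3020 g × 0.891 = 2691 g as Cl₂.
(b) Concentration rise: 2691 g / 672,000 L = 4.004 mg/L = 4.00 ppm.
(b) Final FC: 1.7 + 4.00 = 5.70 ppm.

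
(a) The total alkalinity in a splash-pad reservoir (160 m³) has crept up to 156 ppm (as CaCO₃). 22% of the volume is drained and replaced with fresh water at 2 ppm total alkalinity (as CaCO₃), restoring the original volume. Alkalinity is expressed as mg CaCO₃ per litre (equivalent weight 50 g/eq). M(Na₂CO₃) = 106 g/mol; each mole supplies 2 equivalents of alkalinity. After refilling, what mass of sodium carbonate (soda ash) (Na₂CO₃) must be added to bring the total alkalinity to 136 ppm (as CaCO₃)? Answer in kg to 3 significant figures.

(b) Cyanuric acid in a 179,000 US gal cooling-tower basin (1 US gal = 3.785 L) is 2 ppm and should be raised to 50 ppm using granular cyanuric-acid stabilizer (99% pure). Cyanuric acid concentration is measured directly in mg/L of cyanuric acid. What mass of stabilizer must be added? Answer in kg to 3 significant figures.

(a) 2.35 kg; (b) 32.8 kg

(a) Volume: 160 m³ = 160,000 L.
(a) After draining 22% and refilling: 156 × 0.78 + 2 × 0.22 = 122.12 ppm.
(a) Deficit to target: 136 − 122.12 = 13.88 mg/L.
(a) As CaCO₃: 13.88 mg/L × 160,000 L = 2221 g; ÷ 50 g/eq ÷ 2 = 22.21 mol Na₂CO₃.
(a) Mass: 22.21 × 106 = 2354 g.

(b) Volume: 179,000 US gal × 3.785 L/gal = 677,515 L.
(b) CYA to add: (50 − 2) = 48 mg/L × 677,515 L = 32,520 g cyanuric acid.
(b) At 99% purity: 32,520 / 0.99 = 32,850 g product.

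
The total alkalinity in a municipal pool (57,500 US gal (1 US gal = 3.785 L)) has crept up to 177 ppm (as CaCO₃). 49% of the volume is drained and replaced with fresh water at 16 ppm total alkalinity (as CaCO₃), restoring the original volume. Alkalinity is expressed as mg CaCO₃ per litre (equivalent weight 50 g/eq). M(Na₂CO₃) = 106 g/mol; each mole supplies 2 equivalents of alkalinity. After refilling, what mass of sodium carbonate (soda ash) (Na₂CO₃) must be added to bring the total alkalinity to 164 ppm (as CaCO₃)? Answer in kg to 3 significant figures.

15.2 kg

Volume: 57,500 US gal × 3.785 L/gal = 217,638 L.
After draining 49% and refilling: 177 × 0.51 + 16 × 0.49 = 98.11 ppm.
Deficit to target: 164 − 98.11 = 65.89 mg/L.
As CaCO₃: 65.89 mg/L × 217,638 L = 14,340 g; ÷ 50 g/eq ÷ 2 = 143.4 mol Na₂CO₃.
Mass: 143.4 × 106 = 15,200 g.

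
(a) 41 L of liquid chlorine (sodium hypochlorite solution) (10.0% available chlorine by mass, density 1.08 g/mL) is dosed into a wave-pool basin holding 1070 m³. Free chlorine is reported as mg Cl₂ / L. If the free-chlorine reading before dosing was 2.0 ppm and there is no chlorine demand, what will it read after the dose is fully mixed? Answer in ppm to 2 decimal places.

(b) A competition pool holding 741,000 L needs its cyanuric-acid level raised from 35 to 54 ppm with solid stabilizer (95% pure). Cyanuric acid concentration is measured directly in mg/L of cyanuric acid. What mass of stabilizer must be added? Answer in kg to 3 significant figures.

(a) 6.14 ppm; (b) 14.8 kg

(a) Volume: 1070 m³ = 1,070,000 L.
(a) Mass of solution: 41 L × 1000 mL/L × 1.08 g/mL = 44,280 g.
(a) Available chlorine delivered: 44,280 g × 0.1 = 4428 g as Cl₂.
(a) Concentration rise: 4428 g / 1,070,000 L = 4.138 mg/L = 4.14 ppm.
(a) Final FC: 2.0 + 4.14 = 6.14 ppm.

(b) CYA to add: (54 − 35) = 19 mg/L × 741,000 L = 14,080 g cyanuric acid.
(b) At 95% purity: 14,080 / 0.95 = 14,820 g product.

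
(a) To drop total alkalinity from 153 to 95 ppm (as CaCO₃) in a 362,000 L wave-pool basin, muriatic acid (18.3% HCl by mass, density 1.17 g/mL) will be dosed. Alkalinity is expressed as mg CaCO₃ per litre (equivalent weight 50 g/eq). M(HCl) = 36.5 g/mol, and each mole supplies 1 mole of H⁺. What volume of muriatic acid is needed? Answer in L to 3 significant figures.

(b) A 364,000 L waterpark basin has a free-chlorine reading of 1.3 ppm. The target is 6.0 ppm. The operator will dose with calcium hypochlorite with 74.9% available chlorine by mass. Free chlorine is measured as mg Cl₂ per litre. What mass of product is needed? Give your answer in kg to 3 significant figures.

(a) 71.6 L; (b) 2.28 kg

(a) Alkalinity to neutralize: (153 − 95) = 58 mg/L as CaCO₃ × 362,000 L = 21,000 g as CaCO₃.
(a) Equivalents of H⁺ required: 21,000 ÷ 50 g/eq = 419.9 eq = 419.9 mol HCl.
(a) Mass of HCl: 419.9 × 36.5 = 15,330 g.
(a) Mass of 18.3% solution: 15,330 / 0.183 = 83,750 g.
(a) Volume: 83,750 g ÷ 1.17 g/mL = 71,590 mL.

(b) Chlorine deficit: 6.0 − 1.3 = 4.7 ppm = 4.7 mg/L as Cl₂.
(b) Cl₂ equivalent needed: 4.7 mg/L × 364,000 L = 1,711,000 mg = 1711 g.
(b) Product at 74.9% available chlorine: 1711 / 0.749 = 2284 g.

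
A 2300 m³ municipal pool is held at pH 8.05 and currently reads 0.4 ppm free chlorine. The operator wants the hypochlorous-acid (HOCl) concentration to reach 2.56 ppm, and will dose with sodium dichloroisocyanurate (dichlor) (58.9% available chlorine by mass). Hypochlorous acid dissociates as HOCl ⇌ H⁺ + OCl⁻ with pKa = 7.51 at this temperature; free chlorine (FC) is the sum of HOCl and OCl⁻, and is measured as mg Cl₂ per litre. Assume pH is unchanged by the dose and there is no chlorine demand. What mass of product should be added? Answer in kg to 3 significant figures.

Volume: 2300 m³ = 2,300,000 L.
[OCl⁻]/[HOCl] = 10^(pH − pKa) = 10^(8.05 − 7.51) = 3.467; fraction as HOCl = 1/(1 + 3.467) = 0.2238.
Free chlorine required for 2.56 ppm HOCl: 2.56 / 0.2238 = 11.44 ppm.
FC to add: 11.44 − 0.4 = 11.04 mg/L as Cl₂.
Cl₂ equivalent: 11.04 mg/L × 2,300,000 L = 25,380 g.
Product at 58.9% available Cl: 25,380 / 0.589 = 43,100 g.

43.1 kg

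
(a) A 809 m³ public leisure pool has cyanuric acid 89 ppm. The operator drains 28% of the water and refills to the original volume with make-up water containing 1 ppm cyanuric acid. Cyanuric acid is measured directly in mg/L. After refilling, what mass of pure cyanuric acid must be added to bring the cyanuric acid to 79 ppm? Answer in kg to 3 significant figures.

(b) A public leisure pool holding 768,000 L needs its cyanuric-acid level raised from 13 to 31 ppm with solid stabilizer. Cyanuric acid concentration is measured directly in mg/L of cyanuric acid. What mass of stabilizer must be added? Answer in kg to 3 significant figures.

(a) Volume: 809 m³ = 809,000 L.
(a) After draining 28% and refilling: 89 × 0.72 + 1 × 0.28 = 64.36 ppm.
(a) Deficit to target: 79 − 64.36 = 14.64 mg/L.
(a) Mass: 14.64 mg/L × 809,000 L = 11,840 g cyanuric acid.

(b) CYA to add: (31 − 13) = 18 mg/L × 768,000 L = 13,820 g cyanuric acid.

(a) 11.8 kg; (b) 13.8 kg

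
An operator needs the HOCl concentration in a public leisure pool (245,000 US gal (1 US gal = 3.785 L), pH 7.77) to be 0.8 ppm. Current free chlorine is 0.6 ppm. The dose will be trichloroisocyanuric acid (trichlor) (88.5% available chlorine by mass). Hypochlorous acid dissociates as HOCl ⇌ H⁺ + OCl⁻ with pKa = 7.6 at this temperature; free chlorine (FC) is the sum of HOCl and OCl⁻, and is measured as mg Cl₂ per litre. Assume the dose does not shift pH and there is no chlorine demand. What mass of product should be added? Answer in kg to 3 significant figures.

Volume: 245,000 US gal × 3.785 L/gal = 927,325 L.
[OCl⁻]/[HOCl] = 10^(pH − pKa) = 10^(7.77 − 7.6) = 1.479; fraction as HOCl = 1/(1 + 1.479) = 0.4034.
Free chlorine required for 0.8 ppm HOCl: 0.8 / 0.4034 = 1.983 ppm.
FC to add: 1.983 − 0.6 = 1.383 mg/L as Cl₂.
Cl₂ equivalent: 1.383 mg/L × 927,325 L = 1283 g.
Product at 88.5% available Cl: 1283 / 0.885 = 1449 g.

1.45 kg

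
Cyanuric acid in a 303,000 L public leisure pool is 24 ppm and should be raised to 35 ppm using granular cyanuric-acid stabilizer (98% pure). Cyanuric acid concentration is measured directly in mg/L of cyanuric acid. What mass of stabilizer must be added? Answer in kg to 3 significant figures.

3.40 kg

CYA to add: (35 − 24) = 11 mg/L × 303,000 L = 3333 g cyanuric acid.
At 98% purity: 3333 / 0.98 = 3401 g product.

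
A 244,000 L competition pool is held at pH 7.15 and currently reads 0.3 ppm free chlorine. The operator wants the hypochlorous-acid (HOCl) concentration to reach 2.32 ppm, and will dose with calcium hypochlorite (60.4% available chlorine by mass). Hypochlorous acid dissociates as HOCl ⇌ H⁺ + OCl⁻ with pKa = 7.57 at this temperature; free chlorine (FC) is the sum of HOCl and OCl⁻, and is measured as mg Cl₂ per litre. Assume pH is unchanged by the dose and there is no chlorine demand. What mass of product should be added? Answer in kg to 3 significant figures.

1.17 kg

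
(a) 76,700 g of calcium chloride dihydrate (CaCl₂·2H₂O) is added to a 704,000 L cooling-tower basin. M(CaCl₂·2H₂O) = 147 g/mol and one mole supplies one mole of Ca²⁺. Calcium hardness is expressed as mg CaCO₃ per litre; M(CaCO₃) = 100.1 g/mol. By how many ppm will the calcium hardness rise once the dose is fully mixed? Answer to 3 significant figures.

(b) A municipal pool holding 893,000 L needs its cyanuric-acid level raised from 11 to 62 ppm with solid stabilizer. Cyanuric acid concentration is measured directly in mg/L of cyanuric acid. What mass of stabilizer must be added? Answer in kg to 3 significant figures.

(a) 74.2 ppm; (b) 45.5 kg

(a) Moles of Ca²⁺: 76,700 g ÷ 147 g/mol = 521.8 mol.
(a) As CaCO₃: 521.8 mol × 100.1 g/mol = 52,230 g.
(a) Rise: 52,230 g / 704,000 L × 1000 = 74.19 mg/L.

(b) CYA to add: (62 − 11) = 51 mg/L × 893,000 L = 45,540 g cyanuric acid.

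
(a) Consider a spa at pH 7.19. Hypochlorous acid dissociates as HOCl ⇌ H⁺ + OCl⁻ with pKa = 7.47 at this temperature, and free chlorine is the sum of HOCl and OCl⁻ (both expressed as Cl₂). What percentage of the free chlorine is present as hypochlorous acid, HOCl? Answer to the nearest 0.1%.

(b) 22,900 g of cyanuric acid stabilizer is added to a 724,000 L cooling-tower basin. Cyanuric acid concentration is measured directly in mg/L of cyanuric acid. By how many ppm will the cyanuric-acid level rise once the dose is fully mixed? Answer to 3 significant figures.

(a) 65.6%; (b) 31.6 ppm

(a) [OCl⁻]/[HOCl] = 10^(pH − pKa) = 10^(7.19 − 7.47) = 10^-0.28 = 0.5248.
(a) Fraction as HOCl = 1 / (1 + 0.5248) = 0.6558.

(b) Rise: 22,900 g / 724,000 L × 1000 = 31.63 mg/L.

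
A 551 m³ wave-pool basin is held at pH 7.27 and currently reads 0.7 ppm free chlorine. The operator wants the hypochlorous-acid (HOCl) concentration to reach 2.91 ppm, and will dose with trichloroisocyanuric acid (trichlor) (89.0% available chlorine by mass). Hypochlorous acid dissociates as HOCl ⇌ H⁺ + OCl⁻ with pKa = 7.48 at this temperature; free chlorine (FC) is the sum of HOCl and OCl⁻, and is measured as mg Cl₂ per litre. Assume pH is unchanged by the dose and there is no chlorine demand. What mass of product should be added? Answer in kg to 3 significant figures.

2.48 kg

Volume: 551 m³ = 551,000 L.
[OCl⁻]/[HOCl] = 10^(pH − pKa) = 10^(7.27 − 7.48) = 0.6166; fraction as HOCl = 1/(1 + 0.6166) = 0.6186.
Free chlorine required for 2.91 ppm HOCl: 2.91 / 0.6186 = 4.704 ppm.
FC to add: 4.704 − 0.7 = 4.004 mg/L as Cl₂.
Cl₂ equivalent: 4.004 mg/L × 551,000 L = 2206 g.
Product at 89.0% available Cl: 2206 / 0.89 = 2479 g.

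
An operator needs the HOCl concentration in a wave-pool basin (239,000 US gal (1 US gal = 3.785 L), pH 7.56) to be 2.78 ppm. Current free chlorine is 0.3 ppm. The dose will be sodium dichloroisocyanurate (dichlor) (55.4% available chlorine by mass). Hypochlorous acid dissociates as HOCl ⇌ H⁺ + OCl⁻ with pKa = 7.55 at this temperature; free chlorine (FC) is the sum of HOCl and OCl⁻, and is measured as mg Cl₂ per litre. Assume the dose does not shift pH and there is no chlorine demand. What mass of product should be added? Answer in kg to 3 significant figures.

8.69 kg

Volume: 239,000 US gal × 3.785 L/gal = 904,615 L.
[OCl⁻]/[HOCl] = 10^(pH − pKa) = 10^(7.56 − 7.55) = 1.023; fraction as HOCl = 1/(1 + 1.023) = 0.4942.
Free chlorine required for 2.78 ppm HOCl: 2.78 / 0.4942 = 5.625 ppm.
FC to add: 5.625 − 0.3 = 5.325 mg/L as Cl₂.
Cl₂ equivalent: 5.325 mg/L × 904,615 L = 4817 g.
Product at 55.4% available Cl: 4817 / 0.554 = 8695 g.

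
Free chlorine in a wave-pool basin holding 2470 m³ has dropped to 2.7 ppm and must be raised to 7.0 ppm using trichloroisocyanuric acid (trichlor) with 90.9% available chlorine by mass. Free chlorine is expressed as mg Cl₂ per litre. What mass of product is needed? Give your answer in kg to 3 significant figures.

11.7 kg

Volume: 2470 m³ = 2,470,000 L.
Chlorine deficit: 7.0 − 2.7 = 4.3 ppm = 4.3 mg/L as Cl₂.
Cl₂ equivalent needed: 4.3 mg/L × 2,470,000 L = 10,620,000 mg = 10,620 g.
Product at 90.9% available chlorine: 10,620 / 0.909 = 11,680 g.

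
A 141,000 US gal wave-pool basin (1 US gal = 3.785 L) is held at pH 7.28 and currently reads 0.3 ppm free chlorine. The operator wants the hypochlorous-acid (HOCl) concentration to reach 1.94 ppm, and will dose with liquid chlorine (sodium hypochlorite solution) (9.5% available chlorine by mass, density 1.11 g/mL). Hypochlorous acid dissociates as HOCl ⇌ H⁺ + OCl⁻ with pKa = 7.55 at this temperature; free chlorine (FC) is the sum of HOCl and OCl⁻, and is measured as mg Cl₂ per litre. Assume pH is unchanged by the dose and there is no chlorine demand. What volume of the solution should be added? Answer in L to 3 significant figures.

Volume: 141,000 US gal × 3.785 L/gal = 533,685 L.
[OCl⁻]/[HOCl] = 10^(pH − pKa) = 10^(7.28 − 7.55) = 0.537; fraction as HOCl = 1/(1 + 0.537) = 0.6506.
Free chlorine required for 1.94 ppm HOCl: 1.94 / 0.6506 = 2.982 ppm.
FC to add: 2.982 − 0.3 = 2.682 mg/L as Cl₂.
Cl₂ equivalent: 2.682 mg/L × 533,685 L = 1431 g.
Product at 9.5% available Cl: 1431 / 0.095 = 15,070 g.
Volume: 15,070 g ÷ 1.11 g/mL = 13,570 mL.

13.6 L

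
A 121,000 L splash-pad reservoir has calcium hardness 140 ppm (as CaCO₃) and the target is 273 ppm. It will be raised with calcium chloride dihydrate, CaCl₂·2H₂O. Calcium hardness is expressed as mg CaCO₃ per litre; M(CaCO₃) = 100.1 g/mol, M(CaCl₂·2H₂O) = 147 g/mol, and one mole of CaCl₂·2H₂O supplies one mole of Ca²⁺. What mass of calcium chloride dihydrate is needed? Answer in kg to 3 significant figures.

Hardness to add: (273 − 140) = 133 mg/L as CaCO₃ × 121,000 L = 16,090 g as CaCO₃.
Moles of Ca²⁺ (1 mol Ca²⁺ ≡ 1 mol CaCO₃): 16,090 / 100.1 g/mol = 160.8 mol.
Mass of CaCl₂·2H₂O: 160.8 × 147 = 23,630 g.

23.6 kg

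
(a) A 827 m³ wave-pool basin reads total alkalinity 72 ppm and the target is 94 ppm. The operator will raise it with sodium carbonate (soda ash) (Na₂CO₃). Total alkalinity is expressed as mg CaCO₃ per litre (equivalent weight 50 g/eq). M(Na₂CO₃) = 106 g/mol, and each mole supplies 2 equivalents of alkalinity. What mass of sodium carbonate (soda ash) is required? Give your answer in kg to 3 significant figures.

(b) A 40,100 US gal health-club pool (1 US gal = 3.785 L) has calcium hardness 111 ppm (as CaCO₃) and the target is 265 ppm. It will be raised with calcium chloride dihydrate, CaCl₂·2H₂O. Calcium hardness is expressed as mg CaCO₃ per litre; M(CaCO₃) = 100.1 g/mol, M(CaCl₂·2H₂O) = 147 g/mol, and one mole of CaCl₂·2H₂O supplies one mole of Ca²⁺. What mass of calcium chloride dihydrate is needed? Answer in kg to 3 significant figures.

(a) Volume: 827 m³ = 827,000 L.
(a) Alkalinity to add: (94 − 72) = 22 mg/L as CaCO₃ × 827,000 L = 18,190 g as CaCO₃.
(a) Equivalents: 18,190 g ÷ 50 g/eq = 363.9 eq.
(a) Each mole of Na₂CO₃ supplies 2 eq, so 363.9 / 2 = 181.9 mol.
(a) Mass: 181.9 mol × 106 g/mol = 19,290 g.

(b) Volume: 40,100 US gal × 3.785 L/gal = 151,778 L.
(b) Hardness to add: (265 − 111) = 154 mg/L as CaCO₃ × 151,778 L = 23,370 g as CaCO₃.
(b) Moles of Ca²⁺ (1 mol Ca²⁺ ≡ 1 mol CaCO₃): 23,370 / 100.1 g/mol = 233.5 mol.
(b) Mass of CaCl₂·2H₂O: 233.5 × 147 = 34,330 g.

(a) 19.3 kg; (b) 34.3 kg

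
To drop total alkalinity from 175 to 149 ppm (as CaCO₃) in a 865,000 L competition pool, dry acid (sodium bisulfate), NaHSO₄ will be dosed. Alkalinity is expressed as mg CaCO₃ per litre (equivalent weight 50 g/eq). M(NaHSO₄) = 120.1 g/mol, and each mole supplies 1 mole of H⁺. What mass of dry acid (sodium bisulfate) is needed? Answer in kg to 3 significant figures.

Alkalinity to neutralize: (175 − 149) = 26 mg/L as CaCO₃ × 865,000 L = 22,490 g as CaCO₃.
Equivalents of H⁺ required: 22,490 ÷ 50 g/eq = 449.8 eq = 449.8 mol NaHSO₄.
Mass of NaHSO₄: 449.8 × 120.1 = 54,020 g.

54.0 kg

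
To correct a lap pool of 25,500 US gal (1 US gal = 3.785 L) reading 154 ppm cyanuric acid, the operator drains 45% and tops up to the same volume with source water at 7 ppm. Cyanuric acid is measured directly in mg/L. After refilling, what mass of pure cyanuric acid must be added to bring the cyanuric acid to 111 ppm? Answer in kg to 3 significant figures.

Volume: 25,500 US gal × 3.785 L/gal = 96,518 L.
After draining 45% and refilling: 154 × 0.55 + 7 × 0.45 = 87.85 ppm.
Deficit to target: 111 − 87.85 = 23.15 mg/L.
Mass: 23.15 mg/L × 96,518 L = 2234 g cyanuric acid.

2.23 kg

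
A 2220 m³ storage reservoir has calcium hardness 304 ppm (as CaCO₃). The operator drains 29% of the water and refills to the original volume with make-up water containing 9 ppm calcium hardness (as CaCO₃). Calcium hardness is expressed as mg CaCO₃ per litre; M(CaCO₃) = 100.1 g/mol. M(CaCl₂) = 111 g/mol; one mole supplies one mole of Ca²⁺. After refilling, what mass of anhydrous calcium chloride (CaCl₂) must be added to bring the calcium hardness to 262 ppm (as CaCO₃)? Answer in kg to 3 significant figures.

Volume: 2220 m³ = 2,220,000 L.
After draining 29% and refilling: 304 × 0.71 + 9 × 0.29 = 218.45 ppm.
Deficit to target: 262 − 218.45 = 43.55 mg/L.
As CaCO₃: 43.55 mg/L × 2,220,000 L = 96,680 g; ÷ 100.1 = 965.8 mol Ca²⁺.
Mass: 965.8 × 111 = 107,200 g.

107 kg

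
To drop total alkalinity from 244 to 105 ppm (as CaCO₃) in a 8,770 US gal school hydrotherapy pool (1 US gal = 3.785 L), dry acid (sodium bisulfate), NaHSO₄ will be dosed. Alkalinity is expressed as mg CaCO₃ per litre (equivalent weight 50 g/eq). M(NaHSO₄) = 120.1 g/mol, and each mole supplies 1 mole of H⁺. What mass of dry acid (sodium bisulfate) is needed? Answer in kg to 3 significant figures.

11.1 kg

Volume: 8,770 US gal × 3.785 L/gal = 33,194 L.
Alkalinity to neutralize: (244 − 105) = 139 mg/L as CaCO₃ × 33,194 L = 4614 g as CaCO₃.
Equivalents of H⁺ required: 4614 ÷ 50 g/eq = 92.28 eq = 92.28 mol NaHSO₄.
Mass of NaHSO₄: 92.28 × 120.1 = 11,080 g.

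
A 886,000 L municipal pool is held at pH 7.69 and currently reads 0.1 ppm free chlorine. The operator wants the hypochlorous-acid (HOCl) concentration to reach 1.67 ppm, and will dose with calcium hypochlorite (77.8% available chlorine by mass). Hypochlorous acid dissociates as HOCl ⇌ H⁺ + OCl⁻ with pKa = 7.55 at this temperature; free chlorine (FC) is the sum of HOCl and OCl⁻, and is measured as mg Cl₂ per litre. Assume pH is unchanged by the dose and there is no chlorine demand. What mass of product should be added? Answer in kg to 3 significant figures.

4.41 kg

[OCl⁻]/[HOCl] = 10^(pH − pKa) = 10^(7.69 − 7.55) = 1.38; fraction as HOCl = 1/(1 + 1.38) = 0.4201.
Free chlorine required for 1.67 ppm HOCl: 1.67 / 0.4201 = 3.975 ppm.
FC to add: 3.975 − 0.1 = 3.875 mg/L as Cl₂.
Cl₂ equivalent: 3.875 mg/L × 886,000 L = 3433 g.
Product at 77.8% available Cl: 3433 / 0.778 = 4413 g.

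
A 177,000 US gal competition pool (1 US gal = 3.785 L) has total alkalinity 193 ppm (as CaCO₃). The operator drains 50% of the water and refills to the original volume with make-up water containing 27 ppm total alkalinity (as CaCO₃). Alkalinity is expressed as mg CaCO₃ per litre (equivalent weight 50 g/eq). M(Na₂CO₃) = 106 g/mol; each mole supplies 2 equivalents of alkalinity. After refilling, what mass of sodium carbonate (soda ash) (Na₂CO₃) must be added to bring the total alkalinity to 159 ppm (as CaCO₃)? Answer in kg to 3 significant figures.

34.8 kg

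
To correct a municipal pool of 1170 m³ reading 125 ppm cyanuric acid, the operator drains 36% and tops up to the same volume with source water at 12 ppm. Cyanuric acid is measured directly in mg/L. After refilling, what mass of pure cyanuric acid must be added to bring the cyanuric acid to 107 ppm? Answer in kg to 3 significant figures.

26.5 kg

Volume: 1170 m³ = 1,170,000 L.
After draining 36% and refilling: 125 × 0.64 + 12 × 0.36 = 84.32 ppm.
Deficit to target: 107 − 84.32 = 22.68 mg/L.
Mass: 22.68 mg/L × 1,170,000 L = 26,540 g cyanuric acid.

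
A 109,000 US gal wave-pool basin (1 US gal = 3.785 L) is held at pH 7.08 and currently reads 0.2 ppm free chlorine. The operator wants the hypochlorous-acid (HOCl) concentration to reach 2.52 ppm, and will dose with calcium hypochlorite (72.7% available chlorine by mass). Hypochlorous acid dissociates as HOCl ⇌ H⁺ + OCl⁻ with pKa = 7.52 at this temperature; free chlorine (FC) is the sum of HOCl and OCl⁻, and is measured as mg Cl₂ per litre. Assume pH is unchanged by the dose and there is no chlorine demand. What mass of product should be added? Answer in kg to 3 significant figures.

1.84 kg

Volume: 109,000 US gal × 3.785 L/gal = 412,565 L.
[OCl⁻]/[HOCl] = 10^(pH − pKa) = 10^(7.08 − 7.52) = 0.3631; fraction as HOCl = 1/(1 + 0.3631) = 0.7336.
Free chlorine required for 2.52 ppm HOCl: 2.52 / 0.7336 = 3.435 ppm.
FC to add: 3.435 − 0.2 = 3.235 mg/L as Cl₂.
Cl₂ equivalent: 3.235 mg/L × 412,565 L = 1335 g.
Product at 72.7% available Cl: 1335 / 0.727 = 1836 g.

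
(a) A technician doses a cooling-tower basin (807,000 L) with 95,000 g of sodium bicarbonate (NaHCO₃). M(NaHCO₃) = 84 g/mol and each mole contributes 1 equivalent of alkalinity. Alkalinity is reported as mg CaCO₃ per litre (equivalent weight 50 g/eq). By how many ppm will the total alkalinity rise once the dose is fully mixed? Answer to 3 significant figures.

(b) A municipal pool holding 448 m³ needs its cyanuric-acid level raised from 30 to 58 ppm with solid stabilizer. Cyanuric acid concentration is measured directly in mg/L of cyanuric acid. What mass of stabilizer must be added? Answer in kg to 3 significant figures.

(a) Moles of NaHCO₃: 95,000 g ÷ 84 g/mol = 1131 mol → 1131 eq of alkalinity.
(a) As CaCO₃: 1131 eq × 50 g/eq = 56,550 g.
(a) Rise: 56,550 g / 807,000 L × 1000 = 70.07 mg/L.

(b) Volume: 448 m³ = 448,000 L.
(b) CYA to add: (58 − 30) = 28 mg/L × 448,000 L = 12,540 g cyanuric acid.

(a) 70.1 ppm; (b) 12.5 kg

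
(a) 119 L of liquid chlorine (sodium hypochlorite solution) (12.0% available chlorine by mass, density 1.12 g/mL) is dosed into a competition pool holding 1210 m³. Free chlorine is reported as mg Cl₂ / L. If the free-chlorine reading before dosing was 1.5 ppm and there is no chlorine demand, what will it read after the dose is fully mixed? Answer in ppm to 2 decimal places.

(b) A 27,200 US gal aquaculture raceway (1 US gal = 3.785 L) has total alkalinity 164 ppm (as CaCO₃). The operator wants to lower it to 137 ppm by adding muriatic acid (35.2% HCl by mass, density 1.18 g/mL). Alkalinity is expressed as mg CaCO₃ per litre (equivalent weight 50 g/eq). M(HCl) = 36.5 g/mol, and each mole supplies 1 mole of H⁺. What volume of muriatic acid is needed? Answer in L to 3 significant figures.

(a) 14.72 ppm; (b) 4.89 L

(a) Volume: 1210 m³ = 1,210,000 L.
(a) Mass of solution: 119 L × 1000 mL/L × 1.12 g/mL = 133,300 g.
(a) Available chlorine delivered: 133,300 g × 0.12 = 15,990 g as Cl₂.
(a) Concentration rise: 15,990 g / 1,210,000 L = 13.22 mg/L = 13.22 ppm.
(a) Final FC: 1.5 + 13.22 = 14.72 ppm.

(b) Volume: 27,200 US gal × 3.785 L/gal = 102,952 L.
(b) Alkalinity to neutralize: (164 − 137) = 27 mg/L as CaCO₃ × 102,952 L = 2780 g as CaCO₃.
(b) Equivalents of H⁺ required: 2780 ÷ 50 g/eq = 55.59 eq = 55.59 mol HCl.
(b) Mass of HCl: 55.59 × 36.5 = 2029 g.
(b) Mass of 35.2% solution: 2029 / 0.352 = 5765 g.
(b) Volume: 5765 g ÷ 1.18 g/mL = 4885 mL.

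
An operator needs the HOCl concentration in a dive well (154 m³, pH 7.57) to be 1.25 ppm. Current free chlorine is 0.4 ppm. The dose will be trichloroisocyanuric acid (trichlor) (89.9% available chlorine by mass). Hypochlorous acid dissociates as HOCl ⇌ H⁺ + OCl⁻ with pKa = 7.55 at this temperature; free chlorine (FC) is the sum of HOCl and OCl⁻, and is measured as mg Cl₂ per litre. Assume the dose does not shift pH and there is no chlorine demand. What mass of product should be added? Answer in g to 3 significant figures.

Volume: 154 m³ = 154,000 L.
[OCl⁻]/[HOCl] = 10^(pH − pKa) = 10^(7.57 − 7.55) = 1.047; fraction as HOCl = 1/(1 + 1.047) = 0.4885.
Free chlorine required for 1.25 ppm HOCl: 1.25 / 0.4885 = 2.559 ppm.
FC to add: 2.559 − 0.4 = 2.159 mg/L as Cl₂.
Cl₂ equivalent: 2.159 mg/L × 154,000 L = 332.5 g.
Product at 89.9% available Cl: 332.5 / 0.899 = 369.8 g.

370 g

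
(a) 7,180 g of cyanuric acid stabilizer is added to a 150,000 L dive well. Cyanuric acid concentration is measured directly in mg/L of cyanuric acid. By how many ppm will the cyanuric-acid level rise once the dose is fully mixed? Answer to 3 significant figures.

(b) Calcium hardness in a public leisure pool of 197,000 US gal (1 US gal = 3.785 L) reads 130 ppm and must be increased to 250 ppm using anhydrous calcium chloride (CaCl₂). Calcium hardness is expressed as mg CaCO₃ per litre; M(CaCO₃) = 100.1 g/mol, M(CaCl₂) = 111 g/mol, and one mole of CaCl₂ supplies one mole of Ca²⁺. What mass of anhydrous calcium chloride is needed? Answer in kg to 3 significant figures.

(a) 47.9 ppm; (b) 99.2 kg

(a) Rise: 7,180 g / 150,000 L × 1000 = 47.87 mg/L.

(b) Volume: 197,000 US gal × 3.785 L/gal = 745,645 L.
(b) Hardness to add: (250 − 130) = 120 mg/L as CaCO₃ × 745,645 L = 89,480 g as CaCO₃.
(b) Moles of Ca²⁺ (1 mol Ca²⁺ ≡ 1 mol CaCO₃): 89,480 / 100.1 g/mol = 893.9 mol.
(b) Mass of CaCl₂: 893.9 × 111 = 99,220 g.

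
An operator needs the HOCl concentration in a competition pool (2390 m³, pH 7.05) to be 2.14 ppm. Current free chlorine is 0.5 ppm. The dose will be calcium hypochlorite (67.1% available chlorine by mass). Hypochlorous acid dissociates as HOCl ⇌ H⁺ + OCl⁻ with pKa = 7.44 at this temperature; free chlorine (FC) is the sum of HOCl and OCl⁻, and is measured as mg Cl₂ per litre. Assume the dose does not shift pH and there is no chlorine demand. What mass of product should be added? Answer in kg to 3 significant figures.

8.95 kg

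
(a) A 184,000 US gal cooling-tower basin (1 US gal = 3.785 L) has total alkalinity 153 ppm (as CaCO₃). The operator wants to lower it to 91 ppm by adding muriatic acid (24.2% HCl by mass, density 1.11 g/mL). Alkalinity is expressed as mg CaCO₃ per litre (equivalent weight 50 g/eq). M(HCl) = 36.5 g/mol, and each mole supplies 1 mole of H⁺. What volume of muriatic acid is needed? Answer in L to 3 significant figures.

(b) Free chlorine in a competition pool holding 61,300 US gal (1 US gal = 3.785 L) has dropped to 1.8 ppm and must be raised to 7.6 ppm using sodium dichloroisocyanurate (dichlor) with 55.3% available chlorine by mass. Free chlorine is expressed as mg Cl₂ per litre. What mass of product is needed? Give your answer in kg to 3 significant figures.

(a) 117 L; (b) 2.43 kg

(a) Volume: 184,000 US gal × 3.785 L/gal = 696,440 L.
(a) Alkalinity to neutralize: (153 − 91) = 62 mg/L as CaCO₃ × 696,440 L = 43,180 g as CaCO₃.
(a) Equivalents of H⁺ required: 43,180 ÷ 50 g/eq = 863.6 eq = 863.6 mol HCl.
(a) Mass of HCl: 863.6 × 36.5 = 31,520 g.
(a) Mass of 24.2% solution: 31,520 / 0.242 = 130,300 g.
(a) Volume: 130,300 g ÷ 1.11 g/mL = 117,300 mL.

(b) Volume: 61,300 US gal × 3.785 L/gal = 232,020 L.
(b) Chlorine deficit: 7.6 − 1.8 = 5.8 ppm = 5.8 mg/L as Cl₂.
(b) Cl₂ equivalent needed: 5.8 mg/L × 232,020 L = 1,346,000 mg = 1346 g.
(b) Product at 55.3% available chlorine: 1346 / 0.553 = 2433 g.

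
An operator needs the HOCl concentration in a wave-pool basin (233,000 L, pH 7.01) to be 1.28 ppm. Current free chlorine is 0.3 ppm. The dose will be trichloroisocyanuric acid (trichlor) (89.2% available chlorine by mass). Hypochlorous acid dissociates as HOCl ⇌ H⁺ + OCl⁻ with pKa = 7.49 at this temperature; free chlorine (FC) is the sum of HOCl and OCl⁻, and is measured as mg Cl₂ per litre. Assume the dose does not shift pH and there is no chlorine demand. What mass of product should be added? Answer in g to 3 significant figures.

367 g

[OCl⁻]/[HOCl] = 10^(pH − pKa) = 10^(7.01 − 7.49) = 0.3311; fraction as HOCl = 1/(1 + 0.3311) = 0.7512.
Free chlorine required for 1.28 ppm HOCl: 1.28 / 0.7512 = 1.704 ppm.
FC to add: 1.704 − 0.3 = 1.404 mg/L as Cl₂.
Cl₂ equivalent: 1.404 mg/L × 233,000 L = 327.1 g.
Product at 89.2% available Cl: 327.1 / 0.892 = 366.7 g.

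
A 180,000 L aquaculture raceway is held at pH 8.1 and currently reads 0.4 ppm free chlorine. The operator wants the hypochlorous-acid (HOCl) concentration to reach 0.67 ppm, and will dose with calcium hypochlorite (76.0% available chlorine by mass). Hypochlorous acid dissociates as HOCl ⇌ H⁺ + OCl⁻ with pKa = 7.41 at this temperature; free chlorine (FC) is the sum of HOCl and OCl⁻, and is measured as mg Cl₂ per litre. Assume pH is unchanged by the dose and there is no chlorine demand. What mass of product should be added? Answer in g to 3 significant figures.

[OCl⁻]/[HOCl] = 10^(pH − pKa) = 10^(8.1 − 7.41) = 4.898; fraction as HOCl = 1/(1 + 4.898) = 0.1696.
Free chlorine required for 0.67 ppm HOCl: 0.67 / 0.1696 = 3.952 ppm.
FC to add: 3.952 − 0.4 = 3.552 mg/L as Cl₂.
Cl₂ equivalent: 3.552 mg/L × 180,000 L = 639.3 g.
Product at 76.0% available Cl: 639.3 / 0.76 = 841.1 g.

841 g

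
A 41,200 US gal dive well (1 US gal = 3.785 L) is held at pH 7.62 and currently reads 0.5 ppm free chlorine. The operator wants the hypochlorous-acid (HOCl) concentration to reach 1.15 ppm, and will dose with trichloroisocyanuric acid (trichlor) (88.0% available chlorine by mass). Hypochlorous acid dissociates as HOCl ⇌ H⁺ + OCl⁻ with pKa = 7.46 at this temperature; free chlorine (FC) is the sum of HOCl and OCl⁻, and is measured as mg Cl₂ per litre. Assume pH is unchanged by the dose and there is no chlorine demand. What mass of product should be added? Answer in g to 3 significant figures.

410 g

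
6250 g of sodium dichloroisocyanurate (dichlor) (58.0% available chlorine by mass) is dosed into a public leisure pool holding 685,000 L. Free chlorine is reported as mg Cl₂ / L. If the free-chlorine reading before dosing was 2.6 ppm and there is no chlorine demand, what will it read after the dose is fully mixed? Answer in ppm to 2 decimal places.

Available chlorine delivered: 6250 g × 0.58 = 3625 g as Cl₂.
Concentration rise: 3625 g / 685,000 L = 5.292 mg/L = 5.29 ppm.
Final FC: 2.6 + 5.29 = 7.89 ppm.

7.89 ppm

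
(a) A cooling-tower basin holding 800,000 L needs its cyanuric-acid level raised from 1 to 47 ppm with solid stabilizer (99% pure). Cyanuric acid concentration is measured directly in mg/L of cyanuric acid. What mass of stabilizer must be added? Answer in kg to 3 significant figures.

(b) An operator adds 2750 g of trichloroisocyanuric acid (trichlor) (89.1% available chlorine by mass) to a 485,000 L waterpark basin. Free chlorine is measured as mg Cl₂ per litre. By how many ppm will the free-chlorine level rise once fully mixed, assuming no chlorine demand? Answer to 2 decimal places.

(a) CYA to add: (47 − 1) = 46 mg/L × 800,000 L = 36,800 g cyanuric acid.
(a) At 99% purity: 36,800 / 0.99 = 37,170 g product.

(b) Available chlorine delivered: 2750 g × 0.891 = 2450 g as Cl₂.
(b) Concentration rise: 2450 g / 485,000 L = 5.052 mg/L = 5.05 ppm.

(a) 37.2 kg; (b) 5.05 ppm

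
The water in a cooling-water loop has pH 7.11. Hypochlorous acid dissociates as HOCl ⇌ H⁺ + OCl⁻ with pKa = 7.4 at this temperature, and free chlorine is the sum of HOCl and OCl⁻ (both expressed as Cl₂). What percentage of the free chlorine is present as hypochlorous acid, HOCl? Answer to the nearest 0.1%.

[OCl⁻]/[HOCl] = 10^(pH − pKa) = 10^(7.11 − 7.4) = 10^-0.29 = 0.5129.
Fraction as HOCl = 1 / (1 + 0.5129) = 0.661.

66.1%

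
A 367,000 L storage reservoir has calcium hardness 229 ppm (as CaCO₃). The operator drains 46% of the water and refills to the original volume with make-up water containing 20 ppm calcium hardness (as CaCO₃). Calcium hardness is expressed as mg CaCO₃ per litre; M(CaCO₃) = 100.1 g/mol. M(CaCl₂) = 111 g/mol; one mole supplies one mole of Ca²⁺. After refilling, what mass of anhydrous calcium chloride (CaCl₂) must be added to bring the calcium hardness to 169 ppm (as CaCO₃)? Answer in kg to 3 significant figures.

After draining 46% and refilling: 229 × 0.54 + 20 × 0.46 = 132.86 ppm.
Deficit to target: 169 − 132.86 = 36.14 mg/L.
As CaCO₃: 36.14 mg/L × 367,000 L = 13,260 g; ÷ 100.1 = 132.5 mol Ca²⁺.
Mass: 132.5 × 111 = 14,710 g.

14.7 kg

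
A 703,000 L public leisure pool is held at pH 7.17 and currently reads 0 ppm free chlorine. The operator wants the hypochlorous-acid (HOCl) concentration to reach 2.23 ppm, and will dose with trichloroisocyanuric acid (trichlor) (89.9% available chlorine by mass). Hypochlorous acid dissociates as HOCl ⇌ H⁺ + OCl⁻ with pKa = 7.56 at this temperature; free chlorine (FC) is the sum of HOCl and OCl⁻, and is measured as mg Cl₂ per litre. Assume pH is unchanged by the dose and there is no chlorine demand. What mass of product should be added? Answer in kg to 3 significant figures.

[OCl⁻]/[HOCl] = 10^(pH − pKa) = 10^(7.17 − 7.56) = 0.4074; fraction as HOCl = 1/(1 + 0.4074) = 0.7105.
Free chlorine required for 2.23 ppm HOCl: 2.23 / 0.7105 = 3.138 ppm.
FC to add: 3.138 − 0 = 3.138 mg/L as Cl₂.
Cl₂ equivalent: 3.138 mg/L × 703,000 L = 2206 g.
Product at 89.9% available Cl: 2206 / 0.899 = 2454 g.

2.45 kg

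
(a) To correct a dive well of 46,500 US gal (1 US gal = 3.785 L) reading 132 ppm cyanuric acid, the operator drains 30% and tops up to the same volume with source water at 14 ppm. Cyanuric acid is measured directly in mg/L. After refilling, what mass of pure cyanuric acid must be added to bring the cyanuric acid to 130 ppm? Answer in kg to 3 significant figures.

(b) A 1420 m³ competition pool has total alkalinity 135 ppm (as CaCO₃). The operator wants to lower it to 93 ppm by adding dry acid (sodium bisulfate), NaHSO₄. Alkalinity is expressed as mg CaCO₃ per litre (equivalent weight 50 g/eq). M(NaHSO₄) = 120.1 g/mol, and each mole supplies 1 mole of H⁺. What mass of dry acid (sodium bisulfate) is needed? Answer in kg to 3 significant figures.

(a) Volume: 46,500 US gal × 3.785 L/gal = 176,002 L.
(a) After draining 30% and refilling: 132 × 0.70 + 14 × 0.30 = 96.6 ppm.
(a) Deficit to target: 130 − 96.6 = 33.4 mg/L.
(a) Mass: 33.4 mg/L × 176,002 L = 5878 g cyanuric acid.

(b) Volume: 1420 m³ = 1,420,000 L.
(b) Alkalinity to neutralize: (135 − 93) = 42 mg/L as CaCO₃ × 1,420,000 L = 59,640 g as CaCO₃.
(b) Equivalents of H⁺ required: 59,640 ÷ 50 g/eq = 1193 eq = 1193 mol NaHSO₄.
(b) Mass of NaHSO₄: 1193 × 120.1 = 143,300 g.

(a) 5.88 kg; (b) 143 kg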